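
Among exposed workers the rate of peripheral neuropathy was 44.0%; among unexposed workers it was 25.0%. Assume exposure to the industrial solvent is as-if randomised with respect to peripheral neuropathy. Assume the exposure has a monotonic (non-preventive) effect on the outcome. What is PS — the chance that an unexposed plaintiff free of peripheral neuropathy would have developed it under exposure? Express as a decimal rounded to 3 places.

p₁ = 0.44, p₀ = 0.25.
Under exogeneity and monotonicity, PS = (p₁ − p₀) / (1 − p₀).
PS = (0.44 − 0.25) / (1 − 0.25) = 0.19 / 0.75 ≈ 0.2533

PS ≈ 0.253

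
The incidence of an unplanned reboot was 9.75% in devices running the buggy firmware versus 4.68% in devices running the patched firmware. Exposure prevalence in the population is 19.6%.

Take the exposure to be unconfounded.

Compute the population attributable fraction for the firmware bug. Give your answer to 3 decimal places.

p₁ = 0.0975, p₀ = 0.0468.
Overall risk P(Y=1) = π·p₁ + (1−π)·p₀ = 0.196×0.0975 + 0.804×0.0468 = 0.056737.
Under exogeneity, PAF = [P(Y=1) − p₀] / P(Y=1).
PAF = (0.056737 − 0.0468) / 0.056737 ≈ 0.1751

PAF ≈ 0.175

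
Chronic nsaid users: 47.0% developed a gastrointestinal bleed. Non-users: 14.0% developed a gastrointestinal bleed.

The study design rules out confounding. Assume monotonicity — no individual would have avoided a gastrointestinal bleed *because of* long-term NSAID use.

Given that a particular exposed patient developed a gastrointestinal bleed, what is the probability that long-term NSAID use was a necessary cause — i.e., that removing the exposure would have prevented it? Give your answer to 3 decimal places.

p₁ = 0.47, p₀ = 0.14.
Under exogeneity and monotonicity, PN = (p₁ − p₀) / p₁.
PN = (0.47 − 0.14) / 0.47 = 0.33 / 0.47 ≈ 0.7021

PN ≈ 0.702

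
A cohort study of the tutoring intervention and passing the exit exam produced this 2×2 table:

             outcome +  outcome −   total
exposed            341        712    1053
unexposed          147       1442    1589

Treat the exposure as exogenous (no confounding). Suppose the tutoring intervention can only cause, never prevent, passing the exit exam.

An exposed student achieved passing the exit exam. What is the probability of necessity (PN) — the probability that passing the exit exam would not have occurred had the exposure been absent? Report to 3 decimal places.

p₁ = P(outcome | exposed) = 341/1053 = 0.32384
p₀ = P(outcome | unexposed) = 147/1589 = 0.092511
Under exogeneity and monotonicity, PN = (p₁ − p₀)/p₁.
PN = (0.32384 − 0.092511) / 0.32384 ≈ 0.7143

PN ≈ 0.714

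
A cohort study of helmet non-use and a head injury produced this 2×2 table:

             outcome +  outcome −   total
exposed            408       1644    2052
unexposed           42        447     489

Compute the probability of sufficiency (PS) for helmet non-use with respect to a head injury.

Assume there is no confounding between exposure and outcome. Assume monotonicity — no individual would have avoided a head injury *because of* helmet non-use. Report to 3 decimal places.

p₁ = P(outcome | exposed) = 408/2052 = 0.19883
p₀ = P(outcome | unexposed) = 42/489 = 0.08589
Under exogeneity and monotonicity, PS = (p₁ − p₀) / (1 − p₀).
PS = (0.19883 − 0.08589) / (1 − 0.08589) = 0.11294 / 0.91411 ≈ 0.1236

PS ≈ 0.124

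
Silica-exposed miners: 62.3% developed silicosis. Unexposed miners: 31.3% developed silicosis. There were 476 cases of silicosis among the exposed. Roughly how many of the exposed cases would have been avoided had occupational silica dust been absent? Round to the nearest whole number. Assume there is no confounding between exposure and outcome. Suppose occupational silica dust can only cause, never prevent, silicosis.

about 237 cases

p₁ = 0.623, p₀ = 0.313.
PN = (p₁ − p₀)/p₁ = (0.623 − 0.313) / 0.623 ≈ 0.49759.
Attributable cases ≈ PN × (exposed cases) = 0.49759 × 476 ≈ 236.85.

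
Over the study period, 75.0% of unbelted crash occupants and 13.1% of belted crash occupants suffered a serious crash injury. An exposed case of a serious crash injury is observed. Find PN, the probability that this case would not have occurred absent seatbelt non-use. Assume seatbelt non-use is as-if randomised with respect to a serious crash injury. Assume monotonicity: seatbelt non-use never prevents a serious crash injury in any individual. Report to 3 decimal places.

PN ≈ 0.825

p₁ = 0.75, p₀ = 0.131.
Under exogeneity and monotonicity, PN = (p₁ − p₀) / p₁.
PN = (0.75 − 0.131) / 0.75 = 0.619 / 0.75 ≈ 0.8253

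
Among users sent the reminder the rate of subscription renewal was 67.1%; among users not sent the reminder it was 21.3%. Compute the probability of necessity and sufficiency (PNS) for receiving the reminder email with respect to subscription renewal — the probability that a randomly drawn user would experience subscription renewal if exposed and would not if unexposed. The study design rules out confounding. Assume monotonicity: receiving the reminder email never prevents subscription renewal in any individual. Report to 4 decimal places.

PNS ≈ 0.4580

p₁ = 0.671, p₀ = 0.213.
Under exogeneity and monotonicity, PNS = p₁ − p₀.
PNS = 0.671 − 0.213 = 0.458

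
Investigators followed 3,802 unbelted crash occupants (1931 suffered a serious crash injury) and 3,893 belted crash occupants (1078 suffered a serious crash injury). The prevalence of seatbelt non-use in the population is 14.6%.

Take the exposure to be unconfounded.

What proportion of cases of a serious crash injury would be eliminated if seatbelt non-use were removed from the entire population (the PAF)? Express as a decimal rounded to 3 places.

p₁ = P(outcome | exposed) = 1931/3802 = 0.50789
p₀ = P(outcome | unexposed) = 1078/3893 = 0.27691
Overall risk P(Y=1) = π·p₁ + (1−π)·p₀ = 0.146×0.50789 + 0.854×0.27691 = 0.31063.
Under exogeneity, PAF = [P(Y=1) − p₀] / P(Y=1).
PAF = (0.31063 − 0.27691) / 0.31063 ≈ 0.1086

PAF ≈ 0.109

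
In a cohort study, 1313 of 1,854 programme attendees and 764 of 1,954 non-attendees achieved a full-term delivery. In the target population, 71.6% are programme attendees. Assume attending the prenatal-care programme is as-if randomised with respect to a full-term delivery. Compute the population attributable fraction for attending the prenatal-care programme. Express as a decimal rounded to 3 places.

p₁ = P(outcome | exposed) = 1313/1854 = 0.7082
p₀ = P(outcome | unexposed) = 764/1954 = 0.39099
Overall risk P(Y=1) = π·p₁ + (1−π)·p₀ = 0.716×0.7082 + 0.284×0.39099 = 0.61811.
Under exogeneity, PAF = [P(Y=1) − p₀] / P(Y=1).
PAF = (0.61811 − 0.39099) / 0.61811 ≈ 0.3674

PAF ≈ 0.367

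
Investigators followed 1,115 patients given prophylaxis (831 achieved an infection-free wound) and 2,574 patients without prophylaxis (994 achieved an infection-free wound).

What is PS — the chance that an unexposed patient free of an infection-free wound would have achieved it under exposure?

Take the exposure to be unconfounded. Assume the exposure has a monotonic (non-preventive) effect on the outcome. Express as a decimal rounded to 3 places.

p₁ = P(outcome | exposed) = 831/1115 = 0.74529
p₀ = P(outcome | unexposed) = 994/2574 = 0.38617
Under exogeneity and monotonicity, PS = (p₁ − p₀) / (1 − p₀).
PS = (0.74529 − 0.38617) / (1 − 0.38617) = 0.35912 / 0.61383 ≈ 0.5851

PS ≈ 0.585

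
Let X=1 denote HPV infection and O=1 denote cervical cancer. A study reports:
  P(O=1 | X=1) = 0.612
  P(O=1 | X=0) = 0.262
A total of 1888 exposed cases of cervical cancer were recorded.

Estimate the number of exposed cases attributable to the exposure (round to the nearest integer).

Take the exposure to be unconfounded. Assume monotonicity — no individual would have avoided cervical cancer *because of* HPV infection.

Let p₁ = 0.612, p₀ = 0.262.
PN = (p₁ − p₀)/p₁ = (0.612 − 0.262) / 0.612 ≈ 0.57190.
Attributable cases ≈ PN × (exposed cases) = 0.57190 × 1888 ≈ 1079.74.

about 1080 cases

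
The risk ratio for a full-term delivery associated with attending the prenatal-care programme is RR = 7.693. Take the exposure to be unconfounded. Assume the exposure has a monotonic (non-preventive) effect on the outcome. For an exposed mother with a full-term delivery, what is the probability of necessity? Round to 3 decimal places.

Under exogeneity and monotonicity, PN = (RR − 1) / RR = 1 − 1/RR.
PN = (7.693 − 1) / 7.693 = 6.693 / 7.693 ≈ 0.8700

PN ≈ 0.870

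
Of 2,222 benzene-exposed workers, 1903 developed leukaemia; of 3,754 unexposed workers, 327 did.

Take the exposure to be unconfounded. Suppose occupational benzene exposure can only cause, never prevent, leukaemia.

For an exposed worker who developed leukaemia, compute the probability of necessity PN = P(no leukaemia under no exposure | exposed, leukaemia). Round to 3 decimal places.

PN ≈ 0.898

p₁ = P(outcome | exposed) = 1903/2222 = 0.85644
p₀ = P(outcome | unexposed) = 327/3754 = 0.087107
Under exogeneity and monotonicity, PN = (p₁ − p₀) / p₁.
PN = (0.85644 − 0.087107) / 0.85644 = 0.76933 / 0.85644 ≈ 0.8983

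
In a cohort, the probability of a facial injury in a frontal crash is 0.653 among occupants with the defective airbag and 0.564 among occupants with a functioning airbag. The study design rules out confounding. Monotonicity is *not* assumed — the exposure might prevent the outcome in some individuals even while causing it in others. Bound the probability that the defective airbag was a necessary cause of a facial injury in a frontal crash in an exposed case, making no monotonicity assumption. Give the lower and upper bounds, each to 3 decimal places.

0.136 ≤ PN ≤ 0.668

Let p₁ = 0.653, p₀ = 0.564.
Under exogeneity alone the bounds on PN are max{0,(p₁−p₀)/p₁} ≤ PN ≤ min{1,(1−p₀)/p₁}.
  lower = (p₁ − p₀)/p₁ = 0.089 / 0.653 ≈ 0.1363
  upper = min{1, (1 − p₀)/p₁} = 0.436 / 0.653 ≈ 0.6677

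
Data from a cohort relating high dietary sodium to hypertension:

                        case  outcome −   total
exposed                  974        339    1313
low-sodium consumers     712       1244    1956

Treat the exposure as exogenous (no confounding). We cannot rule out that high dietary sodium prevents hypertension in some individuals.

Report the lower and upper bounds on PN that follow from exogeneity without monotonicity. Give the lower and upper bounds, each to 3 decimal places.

0.509 ≤ PN ≤ 0.857

p₁ = P(outcome | exposed) = 974/1313 = 0.74181
p₀ = P(outcome | unexposed) = 712/1956 = 0.36401
Under exogeneity alone the bounds on PN are max{0,(p₁−p₀)/p₁} ≤ PN ≤ min{1,(1−p₀)/p₁}.
  lower = (p₁ − p₀)/p₁ = 0.3778 / 0.74181 ≈ 0.5093
  upper = min{1, (1 − p₀)/p₁} = 0.63599 / 0.74181 ≈ 0.8573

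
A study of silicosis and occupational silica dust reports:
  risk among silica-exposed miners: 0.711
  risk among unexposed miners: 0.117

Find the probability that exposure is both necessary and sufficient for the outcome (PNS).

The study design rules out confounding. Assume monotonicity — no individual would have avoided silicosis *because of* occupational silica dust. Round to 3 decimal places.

PNS ≈ 0.594

Let p₁ = 0.711, p₀ = 0.117.
Under exogeneity and monotonicity, PNS = p₁ − p₀.
PNS = 0.711 − 0.117 = 0.594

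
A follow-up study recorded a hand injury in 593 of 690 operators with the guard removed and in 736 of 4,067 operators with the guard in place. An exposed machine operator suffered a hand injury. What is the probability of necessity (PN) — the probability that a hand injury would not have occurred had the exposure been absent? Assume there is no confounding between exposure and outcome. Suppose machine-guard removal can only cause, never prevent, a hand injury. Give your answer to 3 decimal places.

PN ≈ 0.789

p₁ = P(outcome | exposed) = 593/690 = 0.85942
p₀ = P(outcome | unexposed) = 736/4067 = 0.18097
Under exogeneity and monotonicity, PN = (p₁ − p₀) / p₁.
PN = (0.85942 − 0.18097) / 0.85942 = 0.67845 / 0.85942 ≈ 0.7894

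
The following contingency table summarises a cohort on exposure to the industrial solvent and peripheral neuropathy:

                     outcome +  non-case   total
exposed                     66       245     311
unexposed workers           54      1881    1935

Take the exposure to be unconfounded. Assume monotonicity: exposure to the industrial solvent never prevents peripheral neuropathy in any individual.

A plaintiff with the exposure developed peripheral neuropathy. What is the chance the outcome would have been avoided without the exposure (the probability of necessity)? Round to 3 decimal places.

p₁ = P(outcome | exposed) = 66/311 = 0.21222
p₀ = P(outcome | unexposed) = 54/1935 = 0.027907
Under exogeneity and monotonicity, PN = (p₁ − p₀) / p₁.
PN = (0.21222 − 0.027907) / 0.21222 = 0.18431 / 0.21222 ≈ 0.8685

PN ≈ 0.868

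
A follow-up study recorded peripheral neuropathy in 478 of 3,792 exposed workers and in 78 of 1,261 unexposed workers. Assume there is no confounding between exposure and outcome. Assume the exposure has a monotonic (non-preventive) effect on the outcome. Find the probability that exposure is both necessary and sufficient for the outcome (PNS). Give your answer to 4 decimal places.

p₁ = P(outcome | exposed) = 478/3792 = 0.12605
p₀ = P(outcome | unexposed) = 78/1261 = 0.061856
Under exogeneity and monotonicity, PNS = p₁ − p₀.
PNS = 0.12605 − 0.061856 = 0.064199

PNS ≈ 0.0642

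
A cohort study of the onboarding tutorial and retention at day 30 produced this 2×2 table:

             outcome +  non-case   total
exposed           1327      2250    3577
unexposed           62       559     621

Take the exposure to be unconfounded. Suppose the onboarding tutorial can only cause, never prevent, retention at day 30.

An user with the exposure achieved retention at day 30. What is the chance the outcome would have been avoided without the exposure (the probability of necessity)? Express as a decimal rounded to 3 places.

PN ≈ 0.731

p₁ = P(outcome | exposed) = 1327/3577 = 0.37098
p₀ = P(outcome | unexposed) = 62/621 = 0.099839
Under exogeneity and monotonicity, PN = (p₁ − p₀) / p₁.
PN = (0.37098 − 0.099839) / 0.37098 = 0.27114 / 0.37098 ≈ 0.7309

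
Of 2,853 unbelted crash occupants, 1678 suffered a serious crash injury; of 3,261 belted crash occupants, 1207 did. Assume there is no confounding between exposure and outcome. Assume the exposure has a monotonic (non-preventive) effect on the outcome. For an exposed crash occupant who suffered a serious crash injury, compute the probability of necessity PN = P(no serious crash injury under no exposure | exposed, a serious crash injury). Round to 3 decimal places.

PN ≈ 0.371

p₁ = P(outcome | exposed) = 1678/2853 = 0.58815
p₀ = P(outcome | unexposed) = 1207/3261 = 0.37013
Under exogeneity and monotonicity, PN = (p₁ − p₀) / p₁.
PN = (0.58815 − 0.37013) / 0.58815 = 0.21802 / 0.58815 ≈ 0.3707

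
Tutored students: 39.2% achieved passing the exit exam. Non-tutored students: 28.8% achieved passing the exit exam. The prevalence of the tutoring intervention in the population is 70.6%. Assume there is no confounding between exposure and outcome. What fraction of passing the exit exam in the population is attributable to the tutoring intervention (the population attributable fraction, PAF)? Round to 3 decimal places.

p₁ = 0.392, p₀ = 0.288.
Overall risk P(Y=1) = π·p₁ + (1−π)·p₀ = 0.706×0.392 + 0.294×0.288 = 0.36142.
Under exogeneity, PAF = [P(Y=1) − p₀] / P(Y=1).
PAF = (0.36142 − 0.288) / 0.36142 ≈ 0.2032

PAF ≈ 0.203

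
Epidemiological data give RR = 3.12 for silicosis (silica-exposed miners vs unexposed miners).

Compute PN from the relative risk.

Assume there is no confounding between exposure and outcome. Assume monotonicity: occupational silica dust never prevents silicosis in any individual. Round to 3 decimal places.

PN ≈ 0.679

Under exogeneity and monotonicity, PN = (RR − 1) / RR = 1 − 1/RR.
PN = (3.12 − 1) / 3.12 = 2.12 / 3.12 ≈ 0.6795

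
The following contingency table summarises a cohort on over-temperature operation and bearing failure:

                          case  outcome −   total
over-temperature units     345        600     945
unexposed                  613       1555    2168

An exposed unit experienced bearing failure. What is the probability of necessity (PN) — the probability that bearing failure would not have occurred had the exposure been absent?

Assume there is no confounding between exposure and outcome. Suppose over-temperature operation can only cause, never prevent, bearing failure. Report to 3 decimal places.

p₁ = P(outcome | exposed) = 345/945 = 0.36508
p₀ = P(outcome | unexposed) = 613/2168 = 0.28275
Under exogeneity and monotonicity, PN = (p₁ − p₀)/p₁.
PN = (0.36508 − 0.28275) / 0.36508 ≈ 0.2255

PN ≈ 0.226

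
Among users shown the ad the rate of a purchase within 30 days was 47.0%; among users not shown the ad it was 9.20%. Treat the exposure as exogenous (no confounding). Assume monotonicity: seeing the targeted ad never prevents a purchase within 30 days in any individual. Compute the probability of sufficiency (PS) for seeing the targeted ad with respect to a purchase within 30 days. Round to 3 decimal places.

p₁ = 0.47, p₀ = 0.092.
Under exogeneity and monotonicity, PS = (p₁ − p₀) / (1 − p₀).
PS = (0.47 − 0.092) / (1 − 0.092) = 0.378 / 0.908 ≈ 0.4163

PS ≈ 0.416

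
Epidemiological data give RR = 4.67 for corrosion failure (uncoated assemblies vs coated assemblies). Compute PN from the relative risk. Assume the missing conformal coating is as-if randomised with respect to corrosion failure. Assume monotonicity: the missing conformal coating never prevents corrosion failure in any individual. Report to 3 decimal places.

Under exogeneity and monotonicity, PN = (RR − 1) / RR = 1 − 1/RR.
PN = (4.67 − 1) / 4.67 = 3.67 / 4.67 ≈ 0.7859

PN ≈ 0.786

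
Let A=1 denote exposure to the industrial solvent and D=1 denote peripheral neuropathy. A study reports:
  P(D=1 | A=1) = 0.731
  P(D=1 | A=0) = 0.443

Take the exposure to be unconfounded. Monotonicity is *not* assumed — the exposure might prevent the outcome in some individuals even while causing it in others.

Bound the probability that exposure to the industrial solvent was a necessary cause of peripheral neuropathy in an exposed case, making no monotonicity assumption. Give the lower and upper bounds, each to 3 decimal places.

0.394 ≤ PN ≤ 0.762

Let p₁ = 0.731, p₀ = 0.443.
Under exogeneity alone the bounds on PN are max{0,(p₁−p₀)/p₁} ≤ PN ≤ min{1,(1−p₀)/p₁}.
  lower = (p₁ − p₀)/p₁ = 0.288 / 0.731 ≈ 0.3940
  upper = min{1, (1 − p₀)/p₁} = 0.557 / 0.731 ≈ 0.7620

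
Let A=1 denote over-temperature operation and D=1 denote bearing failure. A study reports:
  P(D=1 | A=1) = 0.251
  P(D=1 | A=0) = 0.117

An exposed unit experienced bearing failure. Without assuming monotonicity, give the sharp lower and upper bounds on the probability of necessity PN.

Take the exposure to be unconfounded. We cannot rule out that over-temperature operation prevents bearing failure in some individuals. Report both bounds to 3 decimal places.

0.534 ≤ PN ≤ 1.000

Let p₁ = 0.251, p₀ = 0.117.
Under exogeneity alone the bounds on PN are max{0,(p₁−p₀)/p₁} ≤ PN ≤ min{1,(1−p₀)/p₁}.
  lower = (p₁ − p₀)/p₁ = 0.134 / 0.251 ≈ 0.5339
  upper = min{1, (1 − p₀)/p₁} = 0.883 / 0.251 ≈ 3.5179 → capped at 1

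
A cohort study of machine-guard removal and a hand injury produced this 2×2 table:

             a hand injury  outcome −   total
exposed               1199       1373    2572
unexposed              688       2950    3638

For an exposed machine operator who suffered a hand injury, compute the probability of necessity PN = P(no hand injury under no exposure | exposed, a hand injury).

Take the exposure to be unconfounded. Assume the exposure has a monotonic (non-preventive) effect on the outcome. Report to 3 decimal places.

PN ≈ 0.594

p₁ = P(outcome | exposed) = 1199/2572 = 0.46617
p₀ = P(outcome | unexposed) = 688/3638 = 0.18911
Under exogeneity and monotonicity, PN = (p₁ − p₀)/p₁.
PN = (0.46617 − 0.18911) / 0.46617 ≈ 0.5943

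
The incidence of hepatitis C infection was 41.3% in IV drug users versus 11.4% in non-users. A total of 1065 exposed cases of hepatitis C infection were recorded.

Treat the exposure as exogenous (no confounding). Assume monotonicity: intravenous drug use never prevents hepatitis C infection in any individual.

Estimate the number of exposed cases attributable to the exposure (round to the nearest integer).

p₁ = 0.413, p₀ = 0.114.
PN = (p₁ − p₀)/p₁ = (0.413 − 0.114) / 0.413 ≈ 0.72397.
Attributable cases ≈ PN × (exposed cases) = 0.72397 × 1065 ≈ 771.03.

about 771 cases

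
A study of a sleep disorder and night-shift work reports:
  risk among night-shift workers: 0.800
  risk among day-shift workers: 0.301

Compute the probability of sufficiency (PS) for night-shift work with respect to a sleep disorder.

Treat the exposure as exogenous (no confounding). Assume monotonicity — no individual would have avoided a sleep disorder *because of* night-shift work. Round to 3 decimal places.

Let p₁ = 0.8, p₀ = 0.301.
Under exogeneity and monotonicity, PS = (p₁ − p₀) / (1 − p₀).
PS = (0.8 − 0.301) / (1 − 0.301) = 0.499 / 0.699 ≈ 0.7139

PS ≈ 0.714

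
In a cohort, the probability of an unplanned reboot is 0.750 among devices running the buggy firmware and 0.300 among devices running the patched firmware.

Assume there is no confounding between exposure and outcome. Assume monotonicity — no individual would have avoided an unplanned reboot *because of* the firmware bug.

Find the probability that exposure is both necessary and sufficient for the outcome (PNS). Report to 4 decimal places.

Let p₁ = 0.75, p₀ = 0.3.
Under exogeneity and monotonicity, PNS = p₁ − p₀.
PNS = 0.75 − 0.3 = 0.45

PNS ≈ 0.4500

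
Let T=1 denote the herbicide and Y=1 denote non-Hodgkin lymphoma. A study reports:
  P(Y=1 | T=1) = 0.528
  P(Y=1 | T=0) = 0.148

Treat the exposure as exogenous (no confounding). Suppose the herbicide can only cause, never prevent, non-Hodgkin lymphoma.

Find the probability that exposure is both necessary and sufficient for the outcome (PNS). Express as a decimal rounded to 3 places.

Let p₁ = 0.528, p₀ = 0.148.
Under exogeneity and monotonicity, PNS = p₁ − p₀.
PNS = 0.528 − 0.148 = 0.38

PNS ≈ 0.380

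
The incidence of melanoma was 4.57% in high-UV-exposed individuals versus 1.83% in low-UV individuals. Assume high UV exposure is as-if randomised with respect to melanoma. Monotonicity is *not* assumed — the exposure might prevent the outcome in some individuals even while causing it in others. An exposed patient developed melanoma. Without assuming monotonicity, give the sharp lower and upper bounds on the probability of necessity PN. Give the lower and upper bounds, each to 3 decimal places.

p₁ = 0.0457, p₀ = 0.0183.
Under exogeneity alone the bounds on PN are max{0,(p₁−p₀)/p₁} ≤ PN ≤ min{1,(1−p₀)/p₁}.
  lower = (p₁ − p₀)/p₁ = 0.0274 / 0.0457 ≈ 0.5996
  upper = min{1, (1 − p₀)/p₁} = 0.9817 / 0.0457 ≈ 21.4814 → capped at 1

0.600 ≤ PN ≤ 1.000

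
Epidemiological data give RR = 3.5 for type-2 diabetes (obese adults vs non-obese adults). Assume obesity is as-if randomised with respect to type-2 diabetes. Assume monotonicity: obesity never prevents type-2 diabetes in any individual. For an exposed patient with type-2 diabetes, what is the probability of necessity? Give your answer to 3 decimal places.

PN ≈ 0.714

Under exogeneity and monotonicity, PN = (RR − 1) / RR = 1 − 1/RR.
PN = (3.5 − 1) / 3.5 = 2.5 / 3.5 ≈ 0.7143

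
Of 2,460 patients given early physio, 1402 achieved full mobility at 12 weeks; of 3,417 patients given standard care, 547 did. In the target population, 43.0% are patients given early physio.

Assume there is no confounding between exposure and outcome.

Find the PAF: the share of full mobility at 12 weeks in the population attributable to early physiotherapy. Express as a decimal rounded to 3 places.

p₁ = P(outcome | exposed) = 1402/2460 = 0.56992
p₀ = P(outcome | unexposed) = 547/3417 = 0.16008
Overall risk P(Y=1) = π·p₁ + (1−π)·p₀ = 0.43×0.56992 + 0.57×0.16008 = 0.33631.
Under exogeneity, PAF = [P(Y=1) − p₀] / P(Y=1).
PAF = (0.33631 − 0.16008) / 0.33631 ≈ 0.5240

PAF ≈ 0.524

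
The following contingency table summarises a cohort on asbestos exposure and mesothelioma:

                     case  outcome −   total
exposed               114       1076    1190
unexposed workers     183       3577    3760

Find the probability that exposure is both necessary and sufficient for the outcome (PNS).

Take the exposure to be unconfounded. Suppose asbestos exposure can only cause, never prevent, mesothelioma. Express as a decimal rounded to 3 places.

p₁ = P(outcome | exposed) = 114/1190 = 0.095798
p₀ = P(outcome | unexposed) = 183/3760 = 0.04867
Under exogeneity and monotonicity, PNS = p₁ − p₀.
PNS = 0.095798 − 0.04867 = 0.047128

PNS ≈ 0.047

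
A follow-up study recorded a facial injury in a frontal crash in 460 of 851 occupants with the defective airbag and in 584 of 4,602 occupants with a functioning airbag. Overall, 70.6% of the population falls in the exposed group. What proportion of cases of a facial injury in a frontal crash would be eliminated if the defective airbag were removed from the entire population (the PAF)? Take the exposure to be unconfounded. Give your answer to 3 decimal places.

PAF ≈ 0.697

p₁ = P(outcome | exposed) = 460/851 = 0.54054
p₀ = P(outcome | unexposed) = 584/4602 = 0.1269
Overall risk P(Y=1) = π·p₁ + (1−π)·p₀ = 0.706×0.54054 + 0.294×0.1269 = 0.41893.
Under exogeneity, PAF = [P(Y=1) − p₀] / P(Y=1).
PAF = (0.41893 − 0.1269) / 0.41893 ≈ 0.6971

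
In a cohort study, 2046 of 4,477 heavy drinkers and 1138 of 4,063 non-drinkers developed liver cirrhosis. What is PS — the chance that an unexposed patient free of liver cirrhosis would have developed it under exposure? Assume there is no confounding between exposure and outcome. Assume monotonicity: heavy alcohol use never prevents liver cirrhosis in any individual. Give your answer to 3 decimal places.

PS ≈ 0.246

p₁ = P(outcome | exposed) = 2046/4477 = 0.457
p₀ = P(outcome | unexposed) = 1138/4063 = 0.28009
Under exogeneity and monotonicity, PS = (p₁ − p₀) / (1 − p₀).
PS = (0.457 − 0.28009) / (1 − 0.28009) = 0.17691 / 0.71991 ≈ 0.2457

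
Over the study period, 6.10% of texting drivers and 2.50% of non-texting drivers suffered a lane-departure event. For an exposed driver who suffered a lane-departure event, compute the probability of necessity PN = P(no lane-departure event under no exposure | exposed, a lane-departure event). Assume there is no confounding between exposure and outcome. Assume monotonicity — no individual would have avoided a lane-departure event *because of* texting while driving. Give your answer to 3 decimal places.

PN ≈ 0.590

p₁ = 0.061, p₀ = 0.025.
Under exogeneity and monotonicity, PN = (p₁ − p₀) / p₁.
PN = (0.061 − 0.025) / 0.061 = 0.036 / 0.061 ≈ 0.5902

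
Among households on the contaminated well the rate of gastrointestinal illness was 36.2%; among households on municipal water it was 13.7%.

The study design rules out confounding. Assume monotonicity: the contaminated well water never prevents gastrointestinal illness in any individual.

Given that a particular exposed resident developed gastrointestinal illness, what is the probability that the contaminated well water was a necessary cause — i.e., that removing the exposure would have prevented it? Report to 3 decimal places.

p₁ = 0.362, p₀ = 0.137.
Under exogeneity and monotonicity, PN = (p₁ − p₀) / p₁.
PN = (0.362 − 0.137) / 0.362 = 0.225 / 0.362 ≈ 0.6215

PN ≈ 0.622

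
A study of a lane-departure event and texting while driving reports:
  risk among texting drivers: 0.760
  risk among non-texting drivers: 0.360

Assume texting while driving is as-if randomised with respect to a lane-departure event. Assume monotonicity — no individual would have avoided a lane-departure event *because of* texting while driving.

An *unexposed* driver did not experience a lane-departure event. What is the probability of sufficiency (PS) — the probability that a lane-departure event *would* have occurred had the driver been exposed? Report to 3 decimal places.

Let p₁ = 0.76, p₀ = 0.36.
Under exogeneity and monotonicity, PS = (p₁ − p₀) / (1 − p₀).
PS = (0.76 − 0.36) / (1 − 0.36) = 0.4 / 0.64 ≈ 0.6250

PS ≈ 0.625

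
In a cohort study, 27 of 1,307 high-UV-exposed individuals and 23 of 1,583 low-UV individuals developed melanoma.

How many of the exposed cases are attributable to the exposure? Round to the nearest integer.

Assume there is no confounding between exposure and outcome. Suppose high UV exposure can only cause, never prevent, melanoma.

about 8 cases

p₁ = P(outcome | exposed) = 27/1307 = 0.020658
p₀ = P(outcome | unexposed) = 23/1583 = 0.014529
PN = (p₁ − p₀)/p₁ = (0.020658 − 0.014529) / 0.020658 ≈ 0.29667.
Attributable cases ≈ PN × (exposed cases) = 0.29667 × 27 ≈ 8.01.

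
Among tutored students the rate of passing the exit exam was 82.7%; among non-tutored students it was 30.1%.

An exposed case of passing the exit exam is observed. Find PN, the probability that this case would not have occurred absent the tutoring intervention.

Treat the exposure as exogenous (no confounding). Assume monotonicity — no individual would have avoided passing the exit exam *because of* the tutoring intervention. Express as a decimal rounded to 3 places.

PN ≈ 0.636

p₁ = 0.827, p₀ = 0.301.
Under exogeneity and monotonicity, PN = (p₁ − p₀) / p₁.
PN = (0.827 − 0.301) / 0.827 = 0.526 / 0.827 ≈ 0.6360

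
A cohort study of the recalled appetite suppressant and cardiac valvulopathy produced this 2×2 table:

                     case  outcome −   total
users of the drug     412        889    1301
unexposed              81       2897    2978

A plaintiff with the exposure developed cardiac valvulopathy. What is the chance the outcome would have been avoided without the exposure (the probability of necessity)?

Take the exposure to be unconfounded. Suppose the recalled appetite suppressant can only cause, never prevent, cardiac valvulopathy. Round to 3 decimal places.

p₁ = P(outcome | exposed) = 412/1301 = 0.31668
p₀ = P(outcome | unexposed) = 81/2978 = 0.027199
Under exogeneity and monotonicity, PN = (p₁ − p₀) / p₁.
PN = (0.31668 − 0.027199) / 0.31668 = 0.28948 / 0.31668 ≈ 0.9141

PN ≈ 0.914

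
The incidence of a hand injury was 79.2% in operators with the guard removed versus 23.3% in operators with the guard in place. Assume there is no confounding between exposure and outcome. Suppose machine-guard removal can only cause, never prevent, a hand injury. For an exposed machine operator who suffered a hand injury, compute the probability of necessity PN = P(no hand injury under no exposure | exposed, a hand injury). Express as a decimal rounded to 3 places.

PN ≈ 0.706

p₁ = 0.792, p₀ = 0.233.
Under exogeneity and monotonicity, PN = (p₁ − p₀) / p₁.
PN = (0.792 − 0.233) / 0.792 = 0.559 / 0.792 ≈ 0.7058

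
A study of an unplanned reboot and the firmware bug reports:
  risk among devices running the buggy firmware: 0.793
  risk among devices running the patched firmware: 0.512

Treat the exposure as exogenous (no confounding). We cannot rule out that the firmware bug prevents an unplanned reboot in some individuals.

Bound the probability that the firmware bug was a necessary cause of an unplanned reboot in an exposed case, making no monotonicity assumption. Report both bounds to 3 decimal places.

Let p₁ = 0.793, p₀ = 0.512.
Under exogeneity alone the bounds on PN are max{0,(p₁−p₀)/p₁} ≤ PN ≤ min{1,(1−p₀)/p₁}.
  lower = (p₁ − p₀)/p₁ = 0.281 / 0.793 ≈ 0.3544
  upper = min{1, (1 − p₀)/p₁} = 0.488 / 0.793 ≈ 0.6154

0.354 ≤ PN ≤ 0.615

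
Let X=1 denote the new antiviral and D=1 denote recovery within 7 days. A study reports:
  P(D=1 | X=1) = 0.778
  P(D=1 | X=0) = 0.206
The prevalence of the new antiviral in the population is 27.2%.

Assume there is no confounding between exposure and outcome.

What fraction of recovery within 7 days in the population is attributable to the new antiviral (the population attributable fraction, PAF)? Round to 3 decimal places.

PAF ≈ 0.430

Let p₁ = 0.778, p₀ = 0.206.
Overall risk P(Y=1) = π·p₁ + (1−π)·p₀ = 0.272×0.778 + 0.728×0.206 = 0.36158.
Under exogeneity, PAF = [P(Y=1) − p₀] / P(Y=1).
PAF = (0.36158 − 0.206) / 0.36158 ≈ 0.4303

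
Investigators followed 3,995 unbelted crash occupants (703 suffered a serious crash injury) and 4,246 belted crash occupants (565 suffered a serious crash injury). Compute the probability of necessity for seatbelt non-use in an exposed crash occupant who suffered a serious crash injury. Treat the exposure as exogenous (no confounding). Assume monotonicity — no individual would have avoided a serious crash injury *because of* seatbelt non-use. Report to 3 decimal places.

p₁ = P(outcome | exposed) = 703/3995 = 0.17597
p₀ = P(outcome | unexposed) = 565/4246 = 0.13307
Under exogeneity and monotonicity, PN = (p₁ − p₀) / p₁.
PN = (0.17597 − 0.13307) / 0.17597 = 0.042904 / 0.17597 ≈ 0.2438

PN ≈ 0.244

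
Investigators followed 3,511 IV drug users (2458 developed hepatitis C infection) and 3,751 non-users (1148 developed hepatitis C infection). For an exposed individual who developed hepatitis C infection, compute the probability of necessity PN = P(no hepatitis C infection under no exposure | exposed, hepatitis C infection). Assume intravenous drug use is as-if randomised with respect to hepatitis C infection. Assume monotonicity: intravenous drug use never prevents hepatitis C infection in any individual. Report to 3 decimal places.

p₁ = P(outcome | exposed) = 2458/3511 = 0.70009
p₀ = P(outcome | unexposed) = 1148/3751 = 0.30605
Under exogeneity and monotonicity, PN = (p₁ − p₀) / p₁.
PN = (0.70009 − 0.30605) / 0.70009 = 0.39403 / 0.70009 ≈ 0.5628

PN ≈ 0.563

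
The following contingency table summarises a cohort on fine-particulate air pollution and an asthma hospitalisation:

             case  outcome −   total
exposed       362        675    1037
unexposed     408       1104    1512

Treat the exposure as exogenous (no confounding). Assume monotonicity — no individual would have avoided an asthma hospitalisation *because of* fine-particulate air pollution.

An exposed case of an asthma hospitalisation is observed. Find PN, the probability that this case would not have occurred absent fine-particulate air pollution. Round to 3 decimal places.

p₁ = P(outcome | exposed) = 362/1037 = 0.34908
p₀ = P(outcome | unexposed) = 408/1512 = 0.26984
Under exogeneity and monotonicity, PN = (p₁ − p₀)/p₁.
PN = (0.34908 − 0.26984) / 0.34908 ≈ 0.2270

PN ≈ 0.227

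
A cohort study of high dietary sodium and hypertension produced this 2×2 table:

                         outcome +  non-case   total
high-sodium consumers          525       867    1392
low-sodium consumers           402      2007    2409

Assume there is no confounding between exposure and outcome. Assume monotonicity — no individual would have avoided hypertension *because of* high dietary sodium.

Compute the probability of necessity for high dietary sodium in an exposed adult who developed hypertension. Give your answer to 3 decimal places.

p₁ = P(outcome | exposed) = 525/1392 = 0.37716
p₀ = P(outcome | unexposed) = 402/2409 = 0.16687
Under exogeneity and monotonicity, PN = (p₁ − p₀)/p₁.
PN = (0.37716 − 0.16687) / 0.37716 ≈ 0.5575

PN ≈ 0.558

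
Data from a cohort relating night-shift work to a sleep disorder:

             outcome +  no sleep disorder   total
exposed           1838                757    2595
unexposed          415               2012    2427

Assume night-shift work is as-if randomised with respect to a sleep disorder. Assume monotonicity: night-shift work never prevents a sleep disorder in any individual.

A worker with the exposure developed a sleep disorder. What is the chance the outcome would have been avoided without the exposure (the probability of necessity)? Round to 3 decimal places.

p₁ = P(outcome | exposed) = 1838/2595 = 0.70829
p₀ = P(outcome | unexposed) = 415/2427 = 0.17099
Under exogeneity and monotonicity, PN = (p₁ − p₀) / p₁.
PN = (0.70829 − 0.17099) / 0.70829 = 0.53729 / 0.70829 ≈ 0.7586

PN ≈ 0.759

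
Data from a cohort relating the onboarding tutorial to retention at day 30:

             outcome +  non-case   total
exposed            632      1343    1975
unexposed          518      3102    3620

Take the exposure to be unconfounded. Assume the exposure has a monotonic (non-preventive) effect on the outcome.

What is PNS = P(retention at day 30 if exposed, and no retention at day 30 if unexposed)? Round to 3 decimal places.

PNS ≈ 0.177

p₁ = P(outcome | exposed) = 632/1975 = 0.32
p₀ = P(outcome | unexposed) = 518/3620 = 0.14309
Under exogeneity and monotonicity, PNS = p₁ − p₀.
PNS = 0.32 − 0.14309 = 0.17691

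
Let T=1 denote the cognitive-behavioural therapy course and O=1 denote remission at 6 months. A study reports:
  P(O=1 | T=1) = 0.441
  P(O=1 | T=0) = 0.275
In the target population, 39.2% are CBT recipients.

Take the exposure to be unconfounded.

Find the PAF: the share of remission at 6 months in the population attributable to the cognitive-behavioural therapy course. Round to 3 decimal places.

PAF ≈ 0.191

Let p₁ = 0.441, p₀ = 0.275.
Overall risk P(Y=1) = π·p₁ + (1−π)·p₀ = 0.392×0.441 + 0.608×0.275 = 0.34007.
Under exogeneity, PAF = [P(Y=1) − p₀] / P(Y=1).
PAF = (0.34007 − 0.275) / 0.34007 ≈ 0.1913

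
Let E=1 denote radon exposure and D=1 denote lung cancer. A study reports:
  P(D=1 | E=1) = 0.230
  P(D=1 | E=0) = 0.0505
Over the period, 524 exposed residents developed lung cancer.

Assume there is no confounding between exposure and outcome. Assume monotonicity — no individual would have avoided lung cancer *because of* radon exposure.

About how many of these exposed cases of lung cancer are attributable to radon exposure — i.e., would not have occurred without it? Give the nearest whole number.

Let p₁ = 0.23, p₀ = 0.0505.
PN = (p₁ − p₀)/p₁ = (0.23 − 0.0505) / 0.23 ≈ 0.78043.
Attributable cases ≈ PN × (exposed cases) = 0.78043 × 524 ≈ 408.95.

about 409 cases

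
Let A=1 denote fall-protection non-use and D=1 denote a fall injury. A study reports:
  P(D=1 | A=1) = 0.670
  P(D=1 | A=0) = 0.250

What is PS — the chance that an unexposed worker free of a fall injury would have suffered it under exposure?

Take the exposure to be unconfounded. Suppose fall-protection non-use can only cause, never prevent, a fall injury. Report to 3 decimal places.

PS ≈ 0.560

Let p₁ = 0.67, p₀ = 0.25.
Under exogeneity and monotonicity, PS = (p₁ − p₀) / (1 − p₀).
PS = (0.67 − 0.25) / (1 − 0.25) = 0.42 / 0.75 ≈ 0.5600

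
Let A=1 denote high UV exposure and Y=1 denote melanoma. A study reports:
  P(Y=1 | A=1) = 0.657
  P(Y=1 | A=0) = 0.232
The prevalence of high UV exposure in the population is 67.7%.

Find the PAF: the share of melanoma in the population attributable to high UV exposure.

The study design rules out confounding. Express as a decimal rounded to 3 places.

Let p₁ = 0.657, p₀ = 0.232.
Overall risk P(Y=1) = π·p₁ + (1−π)·p₀ = 0.677×0.657 + 0.323×0.232 = 0.51972.
Under exogeneity, PAF = [P(Y=1) − p₀] / P(Y=1).
PAF = (0.51972 − 0.232) / 0.51972 ≈ 0.5536

PAF ≈ 0.554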